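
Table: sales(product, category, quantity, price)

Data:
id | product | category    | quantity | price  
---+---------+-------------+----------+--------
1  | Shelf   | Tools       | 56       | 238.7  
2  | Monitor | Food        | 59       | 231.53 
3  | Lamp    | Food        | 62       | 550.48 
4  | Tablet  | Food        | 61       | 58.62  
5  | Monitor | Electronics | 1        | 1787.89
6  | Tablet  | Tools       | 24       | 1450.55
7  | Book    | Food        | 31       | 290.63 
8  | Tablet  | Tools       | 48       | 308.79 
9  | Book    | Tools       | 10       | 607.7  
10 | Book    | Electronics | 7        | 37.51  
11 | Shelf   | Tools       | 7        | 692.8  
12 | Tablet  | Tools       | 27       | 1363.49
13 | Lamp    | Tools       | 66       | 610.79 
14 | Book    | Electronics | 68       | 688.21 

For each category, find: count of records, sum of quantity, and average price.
SELECT category,
       COUNT(*) as cnt,
       SUM(quantity) as total_quantity,
       AVG(price) as avg_price
FROM sales
GROUP BY category

Result:
  Electronics: 3 records, 76 total quantity, 837.87 avg price
  Food: 4 records, 213 total quantity, 282.82 avg price
  Tools: 7 records, 238 total quantity, 753.26 avg price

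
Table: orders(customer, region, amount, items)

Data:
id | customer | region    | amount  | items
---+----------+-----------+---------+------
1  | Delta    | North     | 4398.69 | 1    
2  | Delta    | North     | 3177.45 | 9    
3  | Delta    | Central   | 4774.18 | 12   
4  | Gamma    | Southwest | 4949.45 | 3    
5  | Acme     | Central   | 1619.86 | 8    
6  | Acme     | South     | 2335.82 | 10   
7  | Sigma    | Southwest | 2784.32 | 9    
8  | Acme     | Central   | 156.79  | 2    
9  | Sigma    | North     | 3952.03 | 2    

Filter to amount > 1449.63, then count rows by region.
SELECT region, COUNT(*)
FROM orders
WHERE amount > 1449.63
GROUP BY region

Note: WHERE filters rows before grouping.

Result:
  Central: 2
  North: 3
  South: 1
  Southwest: 2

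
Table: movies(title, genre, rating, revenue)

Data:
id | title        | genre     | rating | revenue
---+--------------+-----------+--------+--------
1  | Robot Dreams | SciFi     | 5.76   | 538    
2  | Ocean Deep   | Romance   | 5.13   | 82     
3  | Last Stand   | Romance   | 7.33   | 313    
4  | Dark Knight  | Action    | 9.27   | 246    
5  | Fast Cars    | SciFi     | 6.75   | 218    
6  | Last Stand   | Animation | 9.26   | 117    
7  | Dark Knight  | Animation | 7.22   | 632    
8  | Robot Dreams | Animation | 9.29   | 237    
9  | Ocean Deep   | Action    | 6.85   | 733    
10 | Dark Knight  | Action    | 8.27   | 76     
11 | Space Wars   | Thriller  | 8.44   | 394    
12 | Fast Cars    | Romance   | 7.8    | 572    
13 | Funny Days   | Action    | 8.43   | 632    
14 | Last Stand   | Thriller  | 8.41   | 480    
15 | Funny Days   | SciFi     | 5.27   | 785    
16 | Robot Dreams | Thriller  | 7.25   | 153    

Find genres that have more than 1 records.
SELECT genre, COUNT(*) as cnt
FROM movies
GROUP BY genre
HAVING COUNT(*) > 1

Result:
  Action: 4
  Animation: 3
  Romance: 3
  SciFi: 3
  Thriller: 3

Note: HAVING filters groups after aggregation, WHERE filters rows before.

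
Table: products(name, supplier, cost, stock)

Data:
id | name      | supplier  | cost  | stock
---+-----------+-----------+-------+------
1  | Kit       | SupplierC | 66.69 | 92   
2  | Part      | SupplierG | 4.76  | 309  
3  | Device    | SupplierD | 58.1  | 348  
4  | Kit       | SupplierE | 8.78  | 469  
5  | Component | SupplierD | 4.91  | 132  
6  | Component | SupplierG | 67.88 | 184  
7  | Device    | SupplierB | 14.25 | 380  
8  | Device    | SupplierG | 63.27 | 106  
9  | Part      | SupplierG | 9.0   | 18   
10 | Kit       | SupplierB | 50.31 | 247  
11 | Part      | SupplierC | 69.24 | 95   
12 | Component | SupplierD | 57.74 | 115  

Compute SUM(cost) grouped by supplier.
SELECT supplier, SUM(cost) as result
FROM products
GROUP BY supplier

Result:
  SupplierB: 64.56
  SupplierC: 135.93
  SupplierD: 120.75
  SupplierE: 8.78
  SupplierG: 144.91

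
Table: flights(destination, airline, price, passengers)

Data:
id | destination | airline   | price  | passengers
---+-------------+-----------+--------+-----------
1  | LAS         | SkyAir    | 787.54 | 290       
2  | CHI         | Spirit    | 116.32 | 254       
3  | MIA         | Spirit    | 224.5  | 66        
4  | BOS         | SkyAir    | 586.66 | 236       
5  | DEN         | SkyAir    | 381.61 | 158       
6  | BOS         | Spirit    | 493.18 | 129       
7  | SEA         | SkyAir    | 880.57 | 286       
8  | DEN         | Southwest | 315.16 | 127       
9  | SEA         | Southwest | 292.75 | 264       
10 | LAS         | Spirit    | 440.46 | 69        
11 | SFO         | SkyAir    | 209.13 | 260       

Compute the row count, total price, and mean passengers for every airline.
SELECT airline,
       COUNT(*) as cnt,
       SUM(price) as total_price,
       AVG(passengers) as avg_passengers
FROM flights
GROUP BY airline

Result:
  SkyAir: 5 records, 2845.51 total price, 246.00 avg passengers
  Southwest: 2 records, 607.91 total price, 195.50 avg passengers
  Spirit: 4 records, 1274.46 total price, 129.50 avg passengers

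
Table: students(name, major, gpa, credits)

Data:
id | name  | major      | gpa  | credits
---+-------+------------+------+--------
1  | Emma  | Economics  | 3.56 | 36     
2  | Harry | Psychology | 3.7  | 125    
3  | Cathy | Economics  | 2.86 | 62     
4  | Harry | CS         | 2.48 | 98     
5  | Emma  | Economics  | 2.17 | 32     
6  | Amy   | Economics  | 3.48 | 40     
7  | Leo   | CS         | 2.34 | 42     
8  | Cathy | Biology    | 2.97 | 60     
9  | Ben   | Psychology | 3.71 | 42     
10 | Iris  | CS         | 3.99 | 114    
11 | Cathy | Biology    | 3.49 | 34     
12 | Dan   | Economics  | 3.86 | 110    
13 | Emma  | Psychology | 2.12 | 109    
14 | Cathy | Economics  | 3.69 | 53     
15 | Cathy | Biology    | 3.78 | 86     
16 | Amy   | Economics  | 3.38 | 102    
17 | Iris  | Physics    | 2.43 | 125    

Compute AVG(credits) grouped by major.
SELECT major, AVG(credits) as result
FROM students
GROUP BY major

Result:
  Biology: 60.00
  CS: 84.67
  Economics: 62.14
  Physics: 125.00
  Psychology: 92.00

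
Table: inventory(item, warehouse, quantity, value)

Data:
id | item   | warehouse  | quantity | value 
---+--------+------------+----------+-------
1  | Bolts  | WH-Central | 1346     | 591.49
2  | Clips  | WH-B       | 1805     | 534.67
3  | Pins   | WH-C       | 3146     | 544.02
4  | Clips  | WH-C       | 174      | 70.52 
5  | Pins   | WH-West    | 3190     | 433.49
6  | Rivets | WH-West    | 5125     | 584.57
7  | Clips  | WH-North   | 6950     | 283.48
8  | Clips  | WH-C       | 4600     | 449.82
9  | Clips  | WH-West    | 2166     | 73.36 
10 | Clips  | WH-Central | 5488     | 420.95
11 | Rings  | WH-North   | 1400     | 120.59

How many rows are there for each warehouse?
SELECT warehouse, COUNT(*) as count
FROM inventory
GROUP BY warehouse

Result:
  WH-B: 1
  WH-C: 3
  WH-Central: 2
  WH-North: 2
  WH-West: 3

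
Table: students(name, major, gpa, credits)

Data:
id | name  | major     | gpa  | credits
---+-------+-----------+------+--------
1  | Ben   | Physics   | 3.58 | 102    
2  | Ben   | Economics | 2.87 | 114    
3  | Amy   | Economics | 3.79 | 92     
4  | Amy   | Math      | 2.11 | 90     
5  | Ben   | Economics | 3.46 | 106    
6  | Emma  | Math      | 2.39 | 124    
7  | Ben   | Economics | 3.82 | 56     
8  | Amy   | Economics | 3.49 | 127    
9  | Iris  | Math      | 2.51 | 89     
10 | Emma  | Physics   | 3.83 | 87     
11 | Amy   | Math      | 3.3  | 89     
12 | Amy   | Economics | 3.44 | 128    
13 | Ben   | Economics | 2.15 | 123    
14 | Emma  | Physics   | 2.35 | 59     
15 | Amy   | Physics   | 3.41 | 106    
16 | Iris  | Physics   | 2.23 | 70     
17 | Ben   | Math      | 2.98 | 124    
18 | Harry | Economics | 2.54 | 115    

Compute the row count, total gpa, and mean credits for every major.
SELECT major,
       COUNT(*) as cnt,
       SUM(gpa) as total_gpa,
       AVG(credits) as avg_credits
FROM students
GROUP BY major

Result:
  Economics: 8 records, 25.56 total gpa, 107.63 avg credits
  Math: 5 records, 13.29 total gpa, 103.20 avg credits
  Physics: 5 records, 15.40 total gpa, 84.80 avg credits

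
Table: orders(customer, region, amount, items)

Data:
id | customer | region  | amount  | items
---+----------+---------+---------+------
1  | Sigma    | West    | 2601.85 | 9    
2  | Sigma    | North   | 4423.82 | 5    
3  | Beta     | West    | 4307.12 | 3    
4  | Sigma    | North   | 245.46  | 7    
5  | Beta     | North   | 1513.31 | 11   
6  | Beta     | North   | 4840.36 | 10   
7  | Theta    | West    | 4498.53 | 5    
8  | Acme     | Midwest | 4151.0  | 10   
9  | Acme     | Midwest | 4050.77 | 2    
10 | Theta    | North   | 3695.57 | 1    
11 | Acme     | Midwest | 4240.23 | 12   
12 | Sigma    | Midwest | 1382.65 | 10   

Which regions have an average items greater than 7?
SELECT region, AVG(items)
FROM orders
GROUP BY region
HAVING AVG(items) > 7

Result:
  Midwest: avg=8.50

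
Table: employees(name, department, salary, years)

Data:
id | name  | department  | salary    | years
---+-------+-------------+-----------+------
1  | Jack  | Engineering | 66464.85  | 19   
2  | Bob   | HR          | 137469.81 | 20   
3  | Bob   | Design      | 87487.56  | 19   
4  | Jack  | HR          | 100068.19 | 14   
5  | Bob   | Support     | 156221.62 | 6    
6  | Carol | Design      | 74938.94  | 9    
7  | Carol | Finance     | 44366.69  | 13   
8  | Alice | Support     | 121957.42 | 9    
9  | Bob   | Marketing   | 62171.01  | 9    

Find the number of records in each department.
SELECT department, COUNT(*) as count
FROM employees
GROUP BY department

Result:
  Design: 2
  Engineering: 1
  Finance: 1
  HR: 2
  Marketing: 1
  Support: 2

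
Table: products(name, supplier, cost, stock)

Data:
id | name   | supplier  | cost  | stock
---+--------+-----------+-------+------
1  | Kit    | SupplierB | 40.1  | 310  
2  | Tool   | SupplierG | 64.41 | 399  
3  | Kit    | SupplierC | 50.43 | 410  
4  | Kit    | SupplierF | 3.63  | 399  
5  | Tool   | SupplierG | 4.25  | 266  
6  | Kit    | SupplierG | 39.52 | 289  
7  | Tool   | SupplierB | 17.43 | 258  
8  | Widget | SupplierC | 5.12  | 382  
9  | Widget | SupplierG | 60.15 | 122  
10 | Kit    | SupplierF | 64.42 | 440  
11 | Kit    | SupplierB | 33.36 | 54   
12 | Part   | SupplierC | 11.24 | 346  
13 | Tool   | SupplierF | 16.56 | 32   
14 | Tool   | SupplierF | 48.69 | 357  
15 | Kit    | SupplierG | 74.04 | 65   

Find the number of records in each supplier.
SELECT supplier, COUNT(*) as count
FROM products
GROUP BY supplier

Result:
  SupplierB: 3
  SupplierC: 3
  SupplierF: 4
  SupplierG: 5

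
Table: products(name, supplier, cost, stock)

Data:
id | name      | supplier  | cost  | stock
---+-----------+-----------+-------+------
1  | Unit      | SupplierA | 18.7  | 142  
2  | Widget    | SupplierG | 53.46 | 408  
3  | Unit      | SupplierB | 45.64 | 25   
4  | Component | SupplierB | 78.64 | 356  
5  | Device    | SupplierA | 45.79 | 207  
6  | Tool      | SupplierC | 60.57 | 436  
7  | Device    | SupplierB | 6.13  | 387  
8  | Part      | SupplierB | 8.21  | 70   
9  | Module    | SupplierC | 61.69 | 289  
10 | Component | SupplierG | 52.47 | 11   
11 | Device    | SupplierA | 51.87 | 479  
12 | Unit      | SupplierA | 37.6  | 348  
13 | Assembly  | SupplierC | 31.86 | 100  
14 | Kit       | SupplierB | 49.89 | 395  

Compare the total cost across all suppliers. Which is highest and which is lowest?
SELECT supplier, SUM(cost)
FROM products
GROUP BY supplier
ORDER BY SUM(cost)

All groups:
  SupplierG: 105.93
  SupplierA: 153.96
  SupplierC: 154.12
  SupplierB: 188.51

Highest: SupplierB (188.51)
Lowest: SupplierG (105.93)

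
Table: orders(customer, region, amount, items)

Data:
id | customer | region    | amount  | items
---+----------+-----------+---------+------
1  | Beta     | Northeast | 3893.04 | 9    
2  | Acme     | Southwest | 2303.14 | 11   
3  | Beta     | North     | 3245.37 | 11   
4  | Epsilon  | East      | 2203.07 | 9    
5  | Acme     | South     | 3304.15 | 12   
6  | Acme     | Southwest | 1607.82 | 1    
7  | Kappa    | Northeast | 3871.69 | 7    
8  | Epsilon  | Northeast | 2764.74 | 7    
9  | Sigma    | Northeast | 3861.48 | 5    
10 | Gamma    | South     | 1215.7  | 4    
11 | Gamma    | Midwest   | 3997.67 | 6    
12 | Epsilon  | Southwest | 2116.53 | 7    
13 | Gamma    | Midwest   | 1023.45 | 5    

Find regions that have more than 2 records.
SELECT region, COUNT(*) as cnt
FROM orders
GROUP BY region
HAVING COUNT(*) > 2

Result:
  Northeast: 4
  Southwest: 3

Note: HAVING filters groups after aggregation, WHERE filters rows before.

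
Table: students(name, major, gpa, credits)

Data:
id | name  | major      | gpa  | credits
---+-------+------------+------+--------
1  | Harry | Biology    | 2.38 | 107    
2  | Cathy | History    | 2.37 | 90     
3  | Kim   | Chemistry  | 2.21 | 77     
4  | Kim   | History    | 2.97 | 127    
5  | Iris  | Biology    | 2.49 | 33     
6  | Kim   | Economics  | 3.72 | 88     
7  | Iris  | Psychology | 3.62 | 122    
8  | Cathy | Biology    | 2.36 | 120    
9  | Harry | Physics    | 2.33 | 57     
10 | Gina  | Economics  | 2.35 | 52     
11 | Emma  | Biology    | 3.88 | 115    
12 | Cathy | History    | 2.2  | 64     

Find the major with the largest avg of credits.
SELECT major, AVG(credits) as val
FROM students
GROUP BY major
ORDER BY val DESC
LIMIT 1

Result: Psychology with avg(credits) = 122.00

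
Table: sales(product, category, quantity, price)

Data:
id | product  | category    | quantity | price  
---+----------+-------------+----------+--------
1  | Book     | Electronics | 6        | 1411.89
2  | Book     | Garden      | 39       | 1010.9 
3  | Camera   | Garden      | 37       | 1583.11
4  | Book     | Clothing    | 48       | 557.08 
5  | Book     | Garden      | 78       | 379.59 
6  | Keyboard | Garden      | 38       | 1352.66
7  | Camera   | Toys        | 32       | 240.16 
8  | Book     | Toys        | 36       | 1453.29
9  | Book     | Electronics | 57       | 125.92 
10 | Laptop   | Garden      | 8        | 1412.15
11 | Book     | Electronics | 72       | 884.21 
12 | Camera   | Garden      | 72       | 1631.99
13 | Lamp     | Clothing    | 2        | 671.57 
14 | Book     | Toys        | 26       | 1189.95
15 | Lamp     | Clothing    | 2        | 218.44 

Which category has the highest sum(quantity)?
SELECT category, SUM(quantity) as val
FROM sales
GROUP BY category
ORDER BY val DESC
LIMIT 1

Result: Garden with sum(quantity) = 272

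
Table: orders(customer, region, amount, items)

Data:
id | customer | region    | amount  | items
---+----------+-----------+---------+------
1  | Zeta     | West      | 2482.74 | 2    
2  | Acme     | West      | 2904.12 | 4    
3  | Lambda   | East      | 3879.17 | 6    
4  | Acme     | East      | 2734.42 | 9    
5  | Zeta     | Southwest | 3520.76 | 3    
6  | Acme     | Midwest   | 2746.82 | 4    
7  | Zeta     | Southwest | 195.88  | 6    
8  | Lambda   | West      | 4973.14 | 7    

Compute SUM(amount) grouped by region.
SELECT region, SUM(amount) as result
FROM orders
GROUP BY region

Result:
  East: 6613.59
  Midwest: 2746.82
  Southwest: 3716.64
  West: 10360.00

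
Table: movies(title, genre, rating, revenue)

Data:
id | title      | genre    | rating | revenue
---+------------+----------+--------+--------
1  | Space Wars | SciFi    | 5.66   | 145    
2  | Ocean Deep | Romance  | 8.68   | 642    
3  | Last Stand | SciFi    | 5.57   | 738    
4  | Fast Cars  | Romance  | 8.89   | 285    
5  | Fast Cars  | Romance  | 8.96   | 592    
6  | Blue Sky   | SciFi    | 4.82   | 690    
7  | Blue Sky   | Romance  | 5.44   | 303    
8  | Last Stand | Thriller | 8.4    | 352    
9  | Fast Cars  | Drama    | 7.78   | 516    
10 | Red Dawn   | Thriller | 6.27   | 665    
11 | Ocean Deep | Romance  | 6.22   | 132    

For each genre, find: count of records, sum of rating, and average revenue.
SELECT genre,
       COUNT(*) as cnt,
       SUM(rating) as total_rating,
       AVG(revenue) as avg_revenue
FROM movies
GROUP BY genre

Result:
  Drama: 1 records, 7.78 total rating, 516.00 avg revenue
  Romance: 5 records, 38.19 total rating, 390.80 avg revenue
  SciFi: 3 records, 16.05 total rating, 524.33 avg revenue
  Thriller: 2 records, 14.67 total rating, 508.50 avg revenue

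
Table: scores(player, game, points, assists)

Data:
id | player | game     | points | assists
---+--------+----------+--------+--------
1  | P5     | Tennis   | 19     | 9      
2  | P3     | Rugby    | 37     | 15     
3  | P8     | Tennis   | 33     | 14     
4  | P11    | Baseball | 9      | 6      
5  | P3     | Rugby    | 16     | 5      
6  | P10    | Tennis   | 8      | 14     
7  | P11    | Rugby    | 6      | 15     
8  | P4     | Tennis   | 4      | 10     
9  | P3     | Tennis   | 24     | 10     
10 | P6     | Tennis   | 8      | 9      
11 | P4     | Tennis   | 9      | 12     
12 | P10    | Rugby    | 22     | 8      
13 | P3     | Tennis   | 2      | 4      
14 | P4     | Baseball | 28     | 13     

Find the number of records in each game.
SELECT game, COUNT(*) as count
FROM scores
GROUP BY game

Result:
  Baseball: 2
  Rugby: 4
  Tennis: 8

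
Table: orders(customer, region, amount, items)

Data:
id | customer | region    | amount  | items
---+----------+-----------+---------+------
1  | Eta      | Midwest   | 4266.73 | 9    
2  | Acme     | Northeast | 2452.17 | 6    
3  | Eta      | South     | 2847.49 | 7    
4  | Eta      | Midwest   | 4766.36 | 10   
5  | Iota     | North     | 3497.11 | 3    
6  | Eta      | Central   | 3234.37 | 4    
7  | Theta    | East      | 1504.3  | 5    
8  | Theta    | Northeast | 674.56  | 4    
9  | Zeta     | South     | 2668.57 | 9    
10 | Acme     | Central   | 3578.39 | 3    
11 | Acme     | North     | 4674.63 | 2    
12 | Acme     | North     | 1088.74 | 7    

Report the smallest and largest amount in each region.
SELECT region, MIN(amount), MAX(amount)
FROM orders
GROUP BY region

Result:
  Central: min=3234.37, max=3578.39
  East: min=1504.30, max=1504.30
  Midwest: min=4266.73, max=4766.36
  North: min=1088.74, max=4674.63
  Northeast: min=674.56, max=2452.17
  South: min=2668.57, max=2847.49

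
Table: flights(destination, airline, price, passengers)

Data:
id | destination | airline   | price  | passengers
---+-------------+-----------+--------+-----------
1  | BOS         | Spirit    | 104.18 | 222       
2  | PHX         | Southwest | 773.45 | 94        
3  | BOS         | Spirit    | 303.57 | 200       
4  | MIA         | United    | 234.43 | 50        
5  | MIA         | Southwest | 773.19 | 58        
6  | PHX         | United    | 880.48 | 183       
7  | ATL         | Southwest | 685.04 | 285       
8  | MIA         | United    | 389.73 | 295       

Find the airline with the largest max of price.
SELECT airline, MAX(price) as val
FROM flights
GROUP BY airline
ORDER BY val DESC
LIMIT 1

Result: United with max(price) = 880.48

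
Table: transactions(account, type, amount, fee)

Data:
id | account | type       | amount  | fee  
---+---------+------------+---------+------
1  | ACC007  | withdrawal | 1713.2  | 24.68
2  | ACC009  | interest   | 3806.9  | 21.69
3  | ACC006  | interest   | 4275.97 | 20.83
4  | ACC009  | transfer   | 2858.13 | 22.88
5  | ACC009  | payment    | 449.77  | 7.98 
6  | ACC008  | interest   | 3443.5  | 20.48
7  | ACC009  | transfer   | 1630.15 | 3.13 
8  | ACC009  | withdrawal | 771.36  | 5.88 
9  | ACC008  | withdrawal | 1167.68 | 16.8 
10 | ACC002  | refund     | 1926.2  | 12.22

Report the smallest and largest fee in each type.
SELECT type, MIN(fee), MAX(fee)
FROM transactions
GROUP BY type

Result:
  interest: min=20.48, max=21.69
  payment: min=7.98, max=7.98
  refund: min=12.22, max=12.22
  transfer: min=3.13, max=22.88
  withdrawal: min=5.88, max=24.68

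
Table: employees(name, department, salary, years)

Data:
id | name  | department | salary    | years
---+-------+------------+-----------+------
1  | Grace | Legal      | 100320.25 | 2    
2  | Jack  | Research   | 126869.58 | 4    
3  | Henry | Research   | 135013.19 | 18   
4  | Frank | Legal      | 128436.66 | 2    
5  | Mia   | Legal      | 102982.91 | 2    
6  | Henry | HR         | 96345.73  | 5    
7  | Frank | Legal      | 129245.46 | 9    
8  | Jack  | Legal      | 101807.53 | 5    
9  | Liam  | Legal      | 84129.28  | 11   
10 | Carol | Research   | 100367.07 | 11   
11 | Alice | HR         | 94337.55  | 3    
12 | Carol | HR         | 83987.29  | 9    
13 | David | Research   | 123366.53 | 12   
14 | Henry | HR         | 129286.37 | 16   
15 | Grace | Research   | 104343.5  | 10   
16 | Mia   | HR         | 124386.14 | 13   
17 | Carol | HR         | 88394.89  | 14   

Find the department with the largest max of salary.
SELECT department, MAX(salary) as val
FROM employees
GROUP BY department
ORDER BY val DESC
LIMIT 1

Result: Research with max(salary) = 135013.19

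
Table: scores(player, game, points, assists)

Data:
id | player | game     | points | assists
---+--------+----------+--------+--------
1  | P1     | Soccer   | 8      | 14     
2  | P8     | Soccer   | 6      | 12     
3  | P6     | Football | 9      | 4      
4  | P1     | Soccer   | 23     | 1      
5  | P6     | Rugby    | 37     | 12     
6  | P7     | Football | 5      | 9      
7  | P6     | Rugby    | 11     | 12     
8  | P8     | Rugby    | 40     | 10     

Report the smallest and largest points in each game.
SELECT game, MIN(points), MAX(points)
FROM scores
GROUP BY game

Result:
  Football: min=5, max=9
  Rugby: min=11, max=40
  Soccer: min=6, max=23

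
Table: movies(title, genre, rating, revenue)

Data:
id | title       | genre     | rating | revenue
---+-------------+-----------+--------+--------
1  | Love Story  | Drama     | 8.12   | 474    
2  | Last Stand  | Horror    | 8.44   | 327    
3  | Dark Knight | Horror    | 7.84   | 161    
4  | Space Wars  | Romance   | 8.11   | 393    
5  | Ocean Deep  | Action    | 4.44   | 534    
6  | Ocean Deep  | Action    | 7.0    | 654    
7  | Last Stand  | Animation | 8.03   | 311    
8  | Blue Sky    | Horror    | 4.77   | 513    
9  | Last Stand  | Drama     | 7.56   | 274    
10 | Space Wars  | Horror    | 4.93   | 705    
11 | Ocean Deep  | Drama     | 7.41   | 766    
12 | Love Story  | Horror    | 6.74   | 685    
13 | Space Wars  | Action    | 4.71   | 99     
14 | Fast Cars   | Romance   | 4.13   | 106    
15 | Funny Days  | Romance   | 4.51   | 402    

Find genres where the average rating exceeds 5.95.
SELECT genre, AVG(rating)
FROM movies
GROUP BY genre
HAVING AVG(rating) > 5.95

Result:
  Animation: avg=8.03
  Drama: avg=7.70
  Horror: avg=6.54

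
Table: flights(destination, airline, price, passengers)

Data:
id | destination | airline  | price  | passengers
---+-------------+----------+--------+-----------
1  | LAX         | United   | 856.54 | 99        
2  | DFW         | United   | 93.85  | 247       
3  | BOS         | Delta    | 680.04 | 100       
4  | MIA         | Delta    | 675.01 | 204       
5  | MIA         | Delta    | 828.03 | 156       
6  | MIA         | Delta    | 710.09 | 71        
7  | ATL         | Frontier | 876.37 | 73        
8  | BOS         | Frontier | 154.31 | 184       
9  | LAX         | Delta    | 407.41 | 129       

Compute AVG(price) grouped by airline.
SELECT airline, AVG(price) as result
FROM flights
GROUP BY airline

Result:
  Delta: 660.12
  Frontier: 515.34
  United: 475.20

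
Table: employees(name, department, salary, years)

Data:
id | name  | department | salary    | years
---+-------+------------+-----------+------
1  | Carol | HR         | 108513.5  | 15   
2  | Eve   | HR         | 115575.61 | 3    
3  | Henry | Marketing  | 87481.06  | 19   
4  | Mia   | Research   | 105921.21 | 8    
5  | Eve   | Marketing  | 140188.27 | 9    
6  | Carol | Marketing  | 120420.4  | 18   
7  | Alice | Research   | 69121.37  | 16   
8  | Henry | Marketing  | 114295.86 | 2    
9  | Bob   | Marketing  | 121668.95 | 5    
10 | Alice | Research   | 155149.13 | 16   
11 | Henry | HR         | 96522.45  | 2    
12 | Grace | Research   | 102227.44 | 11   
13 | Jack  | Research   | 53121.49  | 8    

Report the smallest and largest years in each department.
SELECT department, MIN(years), MAX(years)
FROM employees
GROUP BY department

Result:
  HR: min=2, max=15
  Marketing: min=2, max=19
  Research: min=8, max=16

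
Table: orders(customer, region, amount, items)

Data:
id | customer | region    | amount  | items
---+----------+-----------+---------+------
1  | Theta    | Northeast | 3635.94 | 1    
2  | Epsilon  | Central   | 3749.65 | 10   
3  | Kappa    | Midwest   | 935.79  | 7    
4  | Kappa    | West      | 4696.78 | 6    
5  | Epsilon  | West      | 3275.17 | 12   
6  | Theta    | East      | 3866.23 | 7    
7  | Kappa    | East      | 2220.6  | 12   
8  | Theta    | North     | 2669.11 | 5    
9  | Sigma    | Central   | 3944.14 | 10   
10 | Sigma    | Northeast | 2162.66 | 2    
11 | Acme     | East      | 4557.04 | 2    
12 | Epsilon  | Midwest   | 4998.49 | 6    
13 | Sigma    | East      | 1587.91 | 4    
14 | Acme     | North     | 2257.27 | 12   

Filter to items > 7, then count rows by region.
SELECT region, COUNT(*)
FROM orders
WHERE items > 7
GROUP BY region

Note: WHERE filters rows before grouping.

Result:
  Central: 2
  East: 1
  North: 1
  West: 1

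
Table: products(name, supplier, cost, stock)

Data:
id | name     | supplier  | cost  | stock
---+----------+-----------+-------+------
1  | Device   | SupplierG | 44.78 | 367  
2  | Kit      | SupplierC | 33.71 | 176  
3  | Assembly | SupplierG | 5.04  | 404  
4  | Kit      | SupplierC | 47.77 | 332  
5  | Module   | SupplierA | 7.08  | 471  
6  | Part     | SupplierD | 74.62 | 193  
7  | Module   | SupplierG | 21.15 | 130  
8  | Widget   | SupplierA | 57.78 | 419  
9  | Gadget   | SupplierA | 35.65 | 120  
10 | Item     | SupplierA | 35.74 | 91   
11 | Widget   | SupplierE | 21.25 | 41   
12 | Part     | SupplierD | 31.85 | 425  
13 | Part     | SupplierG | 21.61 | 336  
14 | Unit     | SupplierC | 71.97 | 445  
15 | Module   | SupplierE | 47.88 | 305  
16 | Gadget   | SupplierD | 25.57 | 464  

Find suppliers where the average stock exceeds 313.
SELECT supplier, AVG(stock)
FROM products
GROUP BY supplier
HAVING AVG(stock) > 313

Result:
  SupplierC: avg=317.67
  SupplierD: avg=360.67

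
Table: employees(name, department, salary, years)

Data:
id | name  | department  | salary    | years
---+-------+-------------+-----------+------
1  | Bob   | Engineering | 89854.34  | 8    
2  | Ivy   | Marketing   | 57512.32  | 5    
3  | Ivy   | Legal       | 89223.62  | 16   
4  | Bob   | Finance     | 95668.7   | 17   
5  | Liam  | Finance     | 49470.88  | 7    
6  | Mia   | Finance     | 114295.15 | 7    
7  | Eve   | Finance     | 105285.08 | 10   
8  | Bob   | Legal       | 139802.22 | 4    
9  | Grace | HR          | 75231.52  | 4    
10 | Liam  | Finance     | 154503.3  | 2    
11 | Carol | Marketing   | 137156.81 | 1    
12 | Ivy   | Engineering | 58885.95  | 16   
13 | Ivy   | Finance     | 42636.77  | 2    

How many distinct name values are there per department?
SELECT department, COUNT(DISTINCT name)
FROM employees
GROUP BY department

Result:
  Engineering: 2 distinct
  Finance: 5 distinct
  HR: 1 distinct
  Legal: 2 distinct
  Marketing: 2 distinct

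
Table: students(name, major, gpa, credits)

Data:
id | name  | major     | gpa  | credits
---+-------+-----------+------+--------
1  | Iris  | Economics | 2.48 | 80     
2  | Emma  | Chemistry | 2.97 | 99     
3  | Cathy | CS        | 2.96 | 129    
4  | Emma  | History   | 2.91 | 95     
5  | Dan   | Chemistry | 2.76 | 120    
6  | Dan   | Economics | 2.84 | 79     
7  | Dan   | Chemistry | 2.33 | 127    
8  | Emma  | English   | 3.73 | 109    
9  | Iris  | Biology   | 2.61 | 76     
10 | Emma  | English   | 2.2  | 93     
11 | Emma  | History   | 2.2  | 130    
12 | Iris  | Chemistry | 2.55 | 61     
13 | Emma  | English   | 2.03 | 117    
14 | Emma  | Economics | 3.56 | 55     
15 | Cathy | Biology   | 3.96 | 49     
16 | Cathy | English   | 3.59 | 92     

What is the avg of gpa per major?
SELECT major, AVG(gpa) as result
FROM students
GROUP BY major

Result:
  Biology: 3.29
  CS: 2.96
  Chemistry: 2.65
  Economics: 2.96
  English: 2.89
  History: 2.56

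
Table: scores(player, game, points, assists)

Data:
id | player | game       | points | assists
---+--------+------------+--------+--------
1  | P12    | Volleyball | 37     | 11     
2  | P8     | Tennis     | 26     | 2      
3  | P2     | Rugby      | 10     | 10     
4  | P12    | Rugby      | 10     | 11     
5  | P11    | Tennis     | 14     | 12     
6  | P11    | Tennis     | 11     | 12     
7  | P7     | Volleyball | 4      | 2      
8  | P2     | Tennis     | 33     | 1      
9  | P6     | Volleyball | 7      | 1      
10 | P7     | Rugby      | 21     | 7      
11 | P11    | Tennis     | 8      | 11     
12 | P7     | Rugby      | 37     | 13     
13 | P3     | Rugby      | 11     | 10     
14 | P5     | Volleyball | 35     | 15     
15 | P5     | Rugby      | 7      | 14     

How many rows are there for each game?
SELECT game, COUNT(*) as count
FROM scores
GROUP BY game

Result:
  Rugby: 6
  Tennis: 5
  Volleyball: 4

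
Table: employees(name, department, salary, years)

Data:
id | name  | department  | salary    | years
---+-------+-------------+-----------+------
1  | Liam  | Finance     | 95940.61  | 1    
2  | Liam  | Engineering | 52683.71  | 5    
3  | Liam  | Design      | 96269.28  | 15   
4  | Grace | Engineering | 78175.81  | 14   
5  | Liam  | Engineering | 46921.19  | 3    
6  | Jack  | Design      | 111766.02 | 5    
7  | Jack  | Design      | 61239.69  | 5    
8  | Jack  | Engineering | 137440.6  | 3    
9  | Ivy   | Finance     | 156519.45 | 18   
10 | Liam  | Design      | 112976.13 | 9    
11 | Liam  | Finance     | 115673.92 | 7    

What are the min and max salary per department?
SELECT department, MIN(salary), MAX(salary)
FROM employees
GROUP BY department

Result:
  Design: min=61239.69, max=112976.13
  Engineering: min=46921.19, max=137440.60
  Finance: min=95940.61, max=156519.45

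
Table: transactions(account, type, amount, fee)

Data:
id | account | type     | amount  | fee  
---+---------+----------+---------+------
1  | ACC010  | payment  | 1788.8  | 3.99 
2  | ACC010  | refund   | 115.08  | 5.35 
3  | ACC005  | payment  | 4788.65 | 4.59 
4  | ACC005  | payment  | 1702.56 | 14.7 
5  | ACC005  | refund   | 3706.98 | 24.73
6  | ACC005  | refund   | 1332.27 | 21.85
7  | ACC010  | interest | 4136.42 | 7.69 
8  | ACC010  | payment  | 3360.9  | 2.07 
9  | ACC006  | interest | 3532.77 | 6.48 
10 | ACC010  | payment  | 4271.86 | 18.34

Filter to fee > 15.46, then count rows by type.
SELECT type, COUNT(*)
FROM transactions
WHERE fee > 15.46
GROUP BY type

Note: WHERE filters rows before grouping.

Result:
  payment: 1
  refund: 2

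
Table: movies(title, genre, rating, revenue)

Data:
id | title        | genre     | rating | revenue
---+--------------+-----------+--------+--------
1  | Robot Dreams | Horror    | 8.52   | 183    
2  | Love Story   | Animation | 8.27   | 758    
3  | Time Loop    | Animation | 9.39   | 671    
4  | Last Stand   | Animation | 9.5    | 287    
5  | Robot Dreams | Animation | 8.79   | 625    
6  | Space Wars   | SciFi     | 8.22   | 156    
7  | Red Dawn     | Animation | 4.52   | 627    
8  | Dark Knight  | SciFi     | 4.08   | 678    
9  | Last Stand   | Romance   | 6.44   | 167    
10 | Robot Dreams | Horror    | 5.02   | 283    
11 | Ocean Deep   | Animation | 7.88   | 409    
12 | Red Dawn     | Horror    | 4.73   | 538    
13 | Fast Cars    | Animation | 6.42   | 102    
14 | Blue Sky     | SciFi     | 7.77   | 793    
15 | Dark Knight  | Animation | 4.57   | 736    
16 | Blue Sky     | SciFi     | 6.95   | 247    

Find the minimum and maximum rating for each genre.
SELECT genre, MIN(rating), MAX(rating)
FROM movies
GROUP BY genre

Result:
  Animation: min=4.52, max=9.50
  Horror: min=4.73, max=8.52
  Romance: min=6.44, max=6.44
  SciFi: min=4.08, max=8.22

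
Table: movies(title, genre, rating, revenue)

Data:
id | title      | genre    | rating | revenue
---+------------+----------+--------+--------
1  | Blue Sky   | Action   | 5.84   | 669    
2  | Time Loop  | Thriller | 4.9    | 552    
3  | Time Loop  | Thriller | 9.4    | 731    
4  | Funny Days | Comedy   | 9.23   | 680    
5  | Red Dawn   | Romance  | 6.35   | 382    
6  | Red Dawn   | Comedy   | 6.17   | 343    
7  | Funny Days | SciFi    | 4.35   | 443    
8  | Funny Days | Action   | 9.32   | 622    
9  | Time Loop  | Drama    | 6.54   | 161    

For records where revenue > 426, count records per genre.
SELECT genre, COUNT(*)
FROM movies
WHERE revenue > 426
GROUP BY genre

Note: WHERE filters rows before grouping.

Result:
  Action: 2
  Comedy: 1
  SciFi: 1
  Thriller: 2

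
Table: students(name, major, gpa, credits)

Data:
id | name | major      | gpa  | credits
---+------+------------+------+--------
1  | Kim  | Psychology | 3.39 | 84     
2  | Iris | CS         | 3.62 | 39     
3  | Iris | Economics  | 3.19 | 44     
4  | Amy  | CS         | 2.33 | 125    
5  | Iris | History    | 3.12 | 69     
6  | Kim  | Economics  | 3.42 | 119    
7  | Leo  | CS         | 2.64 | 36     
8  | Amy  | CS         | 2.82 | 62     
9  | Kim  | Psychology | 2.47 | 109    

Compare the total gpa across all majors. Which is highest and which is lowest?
SELECT major, SUM(gpa)
FROM students
GROUP BY major
ORDER BY SUM(gpa)

All groups:
  History: 3.12
  Psychology: 5.86
  Economics: 6.61
  CS: 11.41

Highest: CS (11.41)
Lowest: History (3.12)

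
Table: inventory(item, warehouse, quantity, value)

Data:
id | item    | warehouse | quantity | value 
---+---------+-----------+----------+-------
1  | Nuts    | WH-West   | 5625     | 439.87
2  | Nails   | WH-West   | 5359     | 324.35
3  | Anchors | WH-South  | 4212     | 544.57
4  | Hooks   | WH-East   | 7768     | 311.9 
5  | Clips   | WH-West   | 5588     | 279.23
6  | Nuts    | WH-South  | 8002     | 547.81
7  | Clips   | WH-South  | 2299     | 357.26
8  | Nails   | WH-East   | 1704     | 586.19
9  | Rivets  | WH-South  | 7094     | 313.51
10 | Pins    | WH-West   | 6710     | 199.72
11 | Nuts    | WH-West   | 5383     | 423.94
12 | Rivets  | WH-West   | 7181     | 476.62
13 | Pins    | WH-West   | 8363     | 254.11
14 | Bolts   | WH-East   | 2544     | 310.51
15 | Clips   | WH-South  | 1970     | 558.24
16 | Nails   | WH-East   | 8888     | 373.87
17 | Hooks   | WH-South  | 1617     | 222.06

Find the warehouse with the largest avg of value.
SELECT warehouse, AVG(value) as val
FROM inventory
GROUP BY warehouse
ORDER BY val DESC
LIMIT 1

Result: WH-South with avg(value) = 423.91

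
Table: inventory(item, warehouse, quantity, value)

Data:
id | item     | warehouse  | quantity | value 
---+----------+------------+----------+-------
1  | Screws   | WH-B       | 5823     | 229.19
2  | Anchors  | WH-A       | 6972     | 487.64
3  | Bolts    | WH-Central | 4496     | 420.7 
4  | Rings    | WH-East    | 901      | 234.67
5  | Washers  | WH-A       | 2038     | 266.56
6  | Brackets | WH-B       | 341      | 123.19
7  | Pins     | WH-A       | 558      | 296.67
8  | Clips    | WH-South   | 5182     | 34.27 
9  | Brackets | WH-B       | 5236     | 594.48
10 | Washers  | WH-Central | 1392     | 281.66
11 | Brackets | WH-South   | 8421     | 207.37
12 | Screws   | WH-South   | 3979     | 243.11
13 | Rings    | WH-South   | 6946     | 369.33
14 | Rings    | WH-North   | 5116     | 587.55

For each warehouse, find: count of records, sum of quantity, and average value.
SELECT warehouse,
       COUNT(*) as cnt,
       SUM(quantity) as total_quantity,
       AVG(value) as avg_value
FROM inventory
GROUP BY warehouse

Result:
  WH-A: 3 records, 9568 total quantity, 350.29 avg value
  WH-B: 3 records, 11400 total quantity, 315.62 avg value
  WH-Central: 2 records, 5888 total quantity, 351.18 avg value
  WH-East: 1 records, 901 total quantity, 234.67 avg value
  WH-North: 1 records, 5116 total quantity, 587.55 avg value
  WH-South: 4 records, 24528 total quantity, 213.52 avg value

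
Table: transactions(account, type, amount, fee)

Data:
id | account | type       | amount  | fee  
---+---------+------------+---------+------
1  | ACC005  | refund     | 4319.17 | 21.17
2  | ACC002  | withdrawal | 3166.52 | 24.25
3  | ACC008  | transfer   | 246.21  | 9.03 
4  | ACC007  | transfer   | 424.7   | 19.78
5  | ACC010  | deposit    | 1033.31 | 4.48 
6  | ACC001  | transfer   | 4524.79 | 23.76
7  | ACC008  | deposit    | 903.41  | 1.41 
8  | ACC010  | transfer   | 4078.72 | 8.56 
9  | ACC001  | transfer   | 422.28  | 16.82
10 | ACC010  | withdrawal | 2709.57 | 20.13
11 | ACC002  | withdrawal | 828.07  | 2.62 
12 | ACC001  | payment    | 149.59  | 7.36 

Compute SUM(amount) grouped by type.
SELECT type, SUM(amount) as result
FROM transactions
GROUP BY type

Result:
  deposit: 1936.72
  payment: 149.59
  refund: 4319.17
  transfer: 9696.70
  withdrawal: 6704.16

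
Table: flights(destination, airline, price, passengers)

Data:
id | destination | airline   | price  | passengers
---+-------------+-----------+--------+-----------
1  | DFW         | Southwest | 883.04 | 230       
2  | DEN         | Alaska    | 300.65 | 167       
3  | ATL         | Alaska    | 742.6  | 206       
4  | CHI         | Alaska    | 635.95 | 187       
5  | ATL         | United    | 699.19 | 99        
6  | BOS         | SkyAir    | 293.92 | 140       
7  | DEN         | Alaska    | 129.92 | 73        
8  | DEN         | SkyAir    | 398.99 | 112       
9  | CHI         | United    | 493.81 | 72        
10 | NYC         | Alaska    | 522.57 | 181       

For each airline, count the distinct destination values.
SELECT airline, COUNT(DISTINCT destination)
FROM flights
GROUP BY airline

Result:
  Alaska: 4 distinct
  SkyAir: 2 distinct
  Southwest: 1 distinct
  United: 2 distinct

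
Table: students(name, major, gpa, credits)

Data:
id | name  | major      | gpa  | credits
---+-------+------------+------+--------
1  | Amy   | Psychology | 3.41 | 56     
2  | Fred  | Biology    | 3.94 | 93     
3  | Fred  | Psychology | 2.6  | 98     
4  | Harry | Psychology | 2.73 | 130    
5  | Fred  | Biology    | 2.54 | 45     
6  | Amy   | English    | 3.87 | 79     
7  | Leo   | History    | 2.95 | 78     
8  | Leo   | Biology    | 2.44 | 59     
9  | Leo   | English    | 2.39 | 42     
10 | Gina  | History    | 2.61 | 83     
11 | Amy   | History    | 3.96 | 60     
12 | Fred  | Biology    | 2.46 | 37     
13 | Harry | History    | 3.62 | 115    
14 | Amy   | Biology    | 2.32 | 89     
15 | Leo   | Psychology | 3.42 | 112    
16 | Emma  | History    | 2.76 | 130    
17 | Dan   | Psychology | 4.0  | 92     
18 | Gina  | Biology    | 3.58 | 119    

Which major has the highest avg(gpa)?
SELECT major, AVG(gpa) as val
FROM students
GROUP BY major
ORDER BY val DESC
LIMIT 1

Result: Psychology with avg(gpa) = 3.23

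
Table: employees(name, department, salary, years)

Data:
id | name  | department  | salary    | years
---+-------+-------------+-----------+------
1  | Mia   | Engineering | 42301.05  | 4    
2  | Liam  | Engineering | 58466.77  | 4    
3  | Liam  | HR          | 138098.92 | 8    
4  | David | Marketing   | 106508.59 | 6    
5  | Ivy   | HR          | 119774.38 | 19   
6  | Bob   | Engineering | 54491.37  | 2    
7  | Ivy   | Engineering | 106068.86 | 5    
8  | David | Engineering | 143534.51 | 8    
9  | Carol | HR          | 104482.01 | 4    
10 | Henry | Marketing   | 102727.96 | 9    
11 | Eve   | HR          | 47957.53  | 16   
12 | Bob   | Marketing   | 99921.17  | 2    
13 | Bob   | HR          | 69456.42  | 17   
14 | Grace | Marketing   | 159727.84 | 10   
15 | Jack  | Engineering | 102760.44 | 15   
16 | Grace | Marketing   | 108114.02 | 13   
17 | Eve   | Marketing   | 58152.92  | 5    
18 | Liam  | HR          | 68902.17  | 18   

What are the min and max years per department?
SELECT department, MIN(years), MAX(years)
FROM employees
GROUP BY department

Result:
  Engineering: min=2, max=15
  HR: min=4, max=19
  Marketing: min=2, max=13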